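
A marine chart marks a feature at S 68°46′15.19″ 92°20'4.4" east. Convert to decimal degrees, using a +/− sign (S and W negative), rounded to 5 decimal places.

-68.77089, 92.33456

Lat: 46′ + 15.19″ = 46.25317′; 68 + 46.25317/60 = 68.770886
hemisphere S, so the sign is −
Lon: 92° + 20/60 + 4.4/3600 = 92 + 0.333333 + 0.001222 = 92.334556
E ⇒ keep positive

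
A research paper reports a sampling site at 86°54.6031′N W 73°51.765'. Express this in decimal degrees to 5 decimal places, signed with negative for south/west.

φ: 86 + 54.6031/60 = 86.910052
N → positive
λ: 73 + 51.765/60 = 73.862750
W ⇒ negate

86.91005, -73.86275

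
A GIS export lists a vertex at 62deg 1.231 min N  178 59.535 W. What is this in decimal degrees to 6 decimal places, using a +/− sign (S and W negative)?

62.020517, -178.992250

Latitude: 1.231′ = 0.020517°; total 62.0205167
N → positive
Longitude: 178 + 59.535/60 = 178.9922500
W → negative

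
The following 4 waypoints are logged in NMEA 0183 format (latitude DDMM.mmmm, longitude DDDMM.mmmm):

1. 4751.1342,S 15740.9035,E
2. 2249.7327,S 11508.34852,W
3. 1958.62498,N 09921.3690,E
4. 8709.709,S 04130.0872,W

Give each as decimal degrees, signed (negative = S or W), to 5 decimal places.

1. -47.85224, 157.68173
2. -22.82888, -115.13914
3. 19.97708, 99.35615
4. -87.16182, -41.50145

Point 1:
  Latitude: split at 2 digits → 47° and 51.1342′; 47 + 51.1342/60 = 47.852237
  S → negative
  Lon: degrees = first 3 digits = 157, minutes = 40.9035; 157 + 40.9035/60 = 157.681725
  E → positive
Point 2:
  Lat: split at 2 digits → 22° and 49.7327′; 22 + 49.7327/60 = 22.828878
  hemisphere S, so the sign is −
  Lon: degrees = first 3 digits = 115, minutes = 8.34852; 115 + 8.34852/60 = 115.139142
  W ⇒ negate
Point 3:
  φ: degrees = first 2 digits = 19, minutes = 58.62498; 19 + 58.62498/60 = 19.977083
  N → positive
  Lon: split at 3 digits → 099° and 21.369′; 99 + 21.369/60 = 99.356150
  E ⇒ keep positive
Point 4:
  φ: degrees = first 2 digits = 87, minutes = 9.709; 87 + 9.709/60 = 87.161817
  hemisphere S, so the sign is −
  λ: split at 3 digits → 041° and 30.0872′; 41 + 30.0872/60 = 41.501453
  hemisphere W, so the sign is −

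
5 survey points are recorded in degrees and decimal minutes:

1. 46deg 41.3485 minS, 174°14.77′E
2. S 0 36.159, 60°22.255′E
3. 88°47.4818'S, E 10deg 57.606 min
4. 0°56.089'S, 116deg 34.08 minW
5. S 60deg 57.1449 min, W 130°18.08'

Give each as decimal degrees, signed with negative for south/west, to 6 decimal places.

Point 1:
  φ: 41.3485′ = 0.689142°; total 46.6891417
  S ⇒ negate
  λ: 174 + 14.77/60 = 174.2461667
  E ⇒ keep positive
Point 2:
  φ: 0 + 36.159/60 = 0.6026500
  hemisphere S, so the sign is −
  Lon: 22.255′ = 0.370917°; total 60.3709167
  E ⇒ keep positive
Point 3:
  φ: 47.4818′ = 0.791363°; total 88.7913633
  hemisphere S, so the sign is −
  Longitude: 57.606′ = 0.960100°; total 10.9601000
  E → positive
Point 4:
  φ: 56.089′ = 0.934817°; total 0.9348167
  S ⇒ negate
  λ: 34.08′ = 0.568000°; total 116.5680000
  W → negative
Point 5:
  Latitude: 60 + 57.1449/60 = 60.9524150
  S ⇒ negate
  λ: 18.08′ = 0.301333°; total 130.3013333
  hemisphere W, so the sign is −

1. -46.689142, 174.246167
2. -0.602650, 60.370917
3. -88.791363, 10.960100
4. -0.934817, -116.568000
5. -60.952415, -130.301333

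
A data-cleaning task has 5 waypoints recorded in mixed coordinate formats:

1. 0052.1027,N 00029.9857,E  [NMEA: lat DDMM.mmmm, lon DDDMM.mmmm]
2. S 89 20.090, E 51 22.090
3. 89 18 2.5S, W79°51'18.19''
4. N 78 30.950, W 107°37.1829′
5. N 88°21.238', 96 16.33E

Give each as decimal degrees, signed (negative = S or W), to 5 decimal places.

1. 0.86838, 0.49976
2. -89.33483, 51.36817
3. -89.30069, -79.85505
4. 78.51583, -107.61972
5. 88.35397, 96.27217

Point 1:
  Latitude: split at 2 digits → 00° and 52.1027′; 0 + 52.1027/60 = 0.868378
  N → positive
  Longitude: split at 3 digits → 000° and 29.9857′; 0 + 29.9857/60 = 0.499762
  E ⇒ keep positive
Point 2:
  Lat: 20.09′ = 0.334833°; total 89.334833
  S → negative
  λ: 51 + 22.09/60 = 51.368167
  E → positive
Point 3:
  Lat: 89 + 18/60 + 2.5/3600 = 89.300694
  S ⇒ negate
  λ: 79 + 51/60 + 18.19/3600 = 79.855053
  W ⇒ negate
Point 4:
  Lat: 30.95′ = 0.515833°; total 78.515833
  N → positive
  Lon: 37.1829′ = 0.619715°; total 107.619715
  hemisphere W, so the sign is −
Point 5:
  Lat: 88 + 21.238/60 = 88.353967
  N → positive
  Lon: 16.33′ = 0.272167°; total 96.272167
  E ⇒ keep positive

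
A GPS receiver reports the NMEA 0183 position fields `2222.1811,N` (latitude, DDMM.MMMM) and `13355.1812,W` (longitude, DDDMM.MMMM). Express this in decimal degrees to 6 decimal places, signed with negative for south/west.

Latitude: degrees = first 2 digits = 22, minutes = 22.1811; 22 + 22.1811/60 = 22.3696850
N ⇒ keep positive
Lon: degrees = first 3 digits = 133, minutes = 55.1812; 133 + 55.1812/60 = 133.9196867
W ⇒ negate

22.369685, -133.919687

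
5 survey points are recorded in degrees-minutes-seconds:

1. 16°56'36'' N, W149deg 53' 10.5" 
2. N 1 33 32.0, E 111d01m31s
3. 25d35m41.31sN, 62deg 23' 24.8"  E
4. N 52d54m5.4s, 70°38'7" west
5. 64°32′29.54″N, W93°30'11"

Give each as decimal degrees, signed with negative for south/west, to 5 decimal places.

1. 16.94333, -149.88625
2. 1.55889, 111.02528
3. 25.59481, 62.39022
4. 52.90150, -70.63528
5. 64.54154, -93.50306

Point 1:
  Latitude: 56′ + 36″ = 56.60000′; 16 + 56.60000/60 = 16.943333
  N ⇒ keep positive
  Longitude: 149 + 53/60 + 10.5/3600 = 149.886250
  W → negative
Point 2:
  Lat: 33′ + 32″ = 33.53333′; 1 + 33.53333/60 = 1.558889
  N ⇒ keep positive
  Longitude: 1′ + 31″ = 1.51667′; 111 + 1.51667/60 = 111.025278
  E ⇒ keep positive
Point 3:
  Lat: 35′ + 41.31″ = 35.68850′; 25 + 35.68850/60 = 25.594808
  N ⇒ keep positive
  λ: 62 + 23/60 + 24.8/3600 = 62.390222
  E ⇒ keep positive
Point 4:
  Lat: 54′ + 5.4″ = 54.09000′; 52 + 54.09000/60 = 52.901500
  N ⇒ keep positive
  Longitude: 38′ + 7″ = 38.11667′; 70 + 38.11667/60 = 70.635278
  W → negative
Point 5:
  Lat: 64° + 32/60 + 29.54/3600 = 64 + 0.533333 + 0.008206 = 64.541539
  N ⇒ keep positive
  λ: 93 + 30/60 + 11/3600 = 93.503056
  hemisphere W, so the sign is −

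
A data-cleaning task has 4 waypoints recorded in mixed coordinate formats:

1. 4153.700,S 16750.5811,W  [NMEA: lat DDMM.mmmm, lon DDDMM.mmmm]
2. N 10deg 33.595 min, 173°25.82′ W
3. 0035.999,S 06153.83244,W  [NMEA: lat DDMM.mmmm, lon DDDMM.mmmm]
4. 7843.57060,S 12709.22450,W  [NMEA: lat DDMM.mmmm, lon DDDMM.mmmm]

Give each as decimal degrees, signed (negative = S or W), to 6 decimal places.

Point 1:
  Latitude: degrees = first 2 digits = 41, minutes = 53.7; 41 + 53.7/60 = 41.8950000
  S → negative
  Lon: split at 3 digits → 167° and 50.5811′; 167 + 50.5811/60 = 167.8430183
  W ⇒ negate
Point 2:
  Lat: 33.595′ = 0.559917°; total 10.5599167
  N ⇒ keep positive
  λ: 173 + 25.82/60 = 173.4303333
  hemisphere W, so the sign is −
Point 3:
  φ: degrees = first 2 digits = 0, minutes = 35.999; 0 + 35.999/60 = 0.5999833
  S → negative
  Longitude: split at 3 digits → 061° and 53.83244′; 61 + 53.83244/60 = 61.8972073
  hemisphere W, so the sign is −
Point 4:
  φ: split at 2 digits → 78° and 43.5706′; 78 + 43.5706/60 = 78.7261767
  hemisphere S, so the sign is −
  Lon: split at 3 digits → 127° and 9.2245′; 127 + 9.2245/60 = 127.1537417
  W → negative

1. -41.895000, -167.843018
2. 10.559917, -173.430333
3. -0.599983, -61.897207
4. -78.726177, -127.153742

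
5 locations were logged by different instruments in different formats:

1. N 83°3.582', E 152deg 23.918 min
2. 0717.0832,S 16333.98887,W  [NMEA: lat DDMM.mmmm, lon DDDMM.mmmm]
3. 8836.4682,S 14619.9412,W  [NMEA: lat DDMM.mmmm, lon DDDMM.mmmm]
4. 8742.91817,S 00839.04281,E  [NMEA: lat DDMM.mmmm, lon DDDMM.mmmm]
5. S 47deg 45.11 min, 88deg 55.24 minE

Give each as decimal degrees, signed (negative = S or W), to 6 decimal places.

1. 83.059700, 152.398633
2. -7.284720, -163.566481
3. -88.607803, -146.332353
4. -87.715303, 8.650714
5. -47.751833, 88.920667

Point 1:
  φ: 3.582′ = 0.059700°; total 83.0597000
  N → positive
  λ: 152 + 23.918/60 = 152.3986333
  E ⇒ keep positive
Point 2:
  Latitude: split at 2 digits → 07° and 17.0832′; 7 + 17.0832/60 = 7.2847200
  S → negative
  Longitude: split at 3 digits → 163° and 33.98887′; 163 + 33.98887/60 = 163.5664812
  W ⇒ negate
Point 3:
  φ: degrees = first 2 digits = 88, minutes = 36.4682; 88 + 36.4682/60 = 88.6078033
  S → negative
  λ: split at 3 digits → 146° and 19.9412′; 146 + 19.9412/60 = 146.3323533
  W ⇒ negate
Point 4:
  Lat: split at 2 digits → 87° and 42.91817′; 87 + 42.91817/60 = 87.7153028
  hemisphere S, so the sign is −
  Lon: split at 3 digits → 008° and 39.04281′; 8 + 39.04281/60 = 8.6507135
  E → positive
Point 5:
  φ: 47 + 45.11/60 = 47.7518333
  S ⇒ negate
  λ: 88 + 55.24/60 = 88.9206667
  E ⇒ keep positive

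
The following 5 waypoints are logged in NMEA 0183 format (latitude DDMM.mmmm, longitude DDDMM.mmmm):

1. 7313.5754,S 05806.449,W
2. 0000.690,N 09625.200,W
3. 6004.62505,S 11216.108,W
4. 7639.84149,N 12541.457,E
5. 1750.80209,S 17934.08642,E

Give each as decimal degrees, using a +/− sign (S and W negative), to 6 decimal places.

1. -73.226257, -58.107483
2. 0.011500, -96.420000
3. -60.077084, -112.268467
4. 76.664025, 125.690950
5. -17.846702, 179.568107

Point 1:
  Lat: degrees = first 2 digits = 73, minutes = 13.5754; 73 + 13.5754/60 = 73.2262567
  S ⇒ negate
  Lon: degrees = first 3 digits = 58, minutes = 6.449; 58 + 6.449/60 = 58.1074833
  hemisphere W, so the sign is −
Point 2:
  Latitude: split at 2 digits → 00° and 0.69′; 0 + 0.69/60 = 0.0115000
  N → positive
  λ: degrees = first 3 digits = 96, minutes = 25.2; 96 + 25.2/60 = 96.4200000
  W → negative
Point 3:
  Latitude: split at 2 digits → 60° and 4.62505′; 60 + 4.62505/60 = 60.0770842
  hemisphere S, so the sign is −
  Lon: split at 3 digits → 112° and 16.108′; 112 + 16.108/60 = 112.2684667
  W → negative
Point 4:
  Lat: split at 2 digits → 76° and 39.84149′; 76 + 39.84149/60 = 76.6640248
  N → positive
  λ: split at 3 digits → 125° and 41.457′; 125 + 41.457/60 = 125.6909500
  E → positive
Point 5:
  Lat: split at 2 digits → 17° and 50.80209′; 17 + 50.80209/60 = 17.8467015
  S → negative
  Lon: degrees = first 3 digits = 179, minutes = 34.08642; 179 + 34.08642/60 = 179.5681070
  E ⇒ keep positive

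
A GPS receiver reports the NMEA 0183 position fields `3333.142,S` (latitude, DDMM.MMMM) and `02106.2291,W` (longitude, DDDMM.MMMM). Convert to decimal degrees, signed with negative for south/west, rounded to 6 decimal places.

-33.552367, -21.103818

Latitude: split at 2 digits → 33° and 33.142′; 33 + 33.142/60 = 33.5523667
S → negative
λ: degrees = first 3 digits = 21, minutes = 6.2291; 21 + 6.2291/60 = 21.1038183
hemisphere W, so the sign is −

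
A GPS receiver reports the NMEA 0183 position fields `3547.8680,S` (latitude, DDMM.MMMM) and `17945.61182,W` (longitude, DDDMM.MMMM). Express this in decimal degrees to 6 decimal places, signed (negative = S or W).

Lat: degrees = first 2 digits = 35, minutes = 47.868; 35 + 47.868/60 = 35.7978000
S ⇒ negate
λ: degrees = first 3 digits = 179, minutes = 45.61182; 179 + 45.61182/60 = 179.7601970
hemisphere W, so the sign is −

-35.797800, -179.760197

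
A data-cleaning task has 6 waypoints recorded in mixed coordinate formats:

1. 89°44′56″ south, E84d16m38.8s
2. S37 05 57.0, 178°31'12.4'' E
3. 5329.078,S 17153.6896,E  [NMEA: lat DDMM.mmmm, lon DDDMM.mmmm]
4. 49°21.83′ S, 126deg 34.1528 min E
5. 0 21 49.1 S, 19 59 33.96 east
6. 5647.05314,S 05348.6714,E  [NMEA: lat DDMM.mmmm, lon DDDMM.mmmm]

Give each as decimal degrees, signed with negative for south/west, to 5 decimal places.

Point 1:
  Latitude: 44′ + 56″ = 44.93333′; 89 + 44.93333/60 = 89.748889
  S → negative
  λ: 84 + 16/60 + 38.8/3600 = 84.277444
  E → positive
Point 2:
  Lat: 37° + 5/60 + 57/3600 = 37 + 0.083333 + 0.015833 = 37.099167
  S ⇒ negate
  Longitude: 31′ + 12.4″ = 31.20667′; 178 + 31.20667/60 = 178.520111
  E → positive
Point 3:
  Latitude: split at 2 digits → 53° and 29.078′; 53 + 29.078/60 = 53.484633
  S → negative
  Lon: split at 3 digits → 171° and 53.6896′; 171 + 53.6896/60 = 171.894827
  E → positive
Point 4:
  Lat: 49 + 21.83/60 = 49.363833
  S ⇒ negate
  Longitude: 34.1528′ = 0.569213°; total 126.569213
  E → positive
Point 5:
  φ: 0° + 21/60 + 49.1/3600 = 0 + 0.350000 + 0.013639 = 0.363639
  S → negative
  Longitude: 19 + 59/60 + 33.96/3600 = 19.992767
  E ⇒ keep positive
Point 6:
  Lat: degrees = first 2 digits = 56, minutes = 47.05314; 56 + 47.05314/60 = 56.784219
  hemisphere S, so the sign is −
  Lon: split at 3 digits → 053° and 48.6714′; 53 + 48.6714/60 = 53.811190
  E → positive

1. -89.74889, 84.27744
2. -37.09917, 178.52011
3. -53.48463, 171.89483
4. -49.36383, 126.56921
5. -0.36364, 19.99277
6. -56.78422, 53.81119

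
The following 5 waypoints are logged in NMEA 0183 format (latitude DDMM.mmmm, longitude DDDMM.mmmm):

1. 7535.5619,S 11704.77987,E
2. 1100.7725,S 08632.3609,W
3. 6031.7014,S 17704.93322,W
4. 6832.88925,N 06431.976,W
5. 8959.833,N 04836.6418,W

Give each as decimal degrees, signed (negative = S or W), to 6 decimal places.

Point 1:
  φ: degrees = first 2 digits = 75, minutes = 35.5619; 75 + 35.5619/60 = 75.5926983
  S → negative
  Lon: degrees = first 3 digits = 117, minutes = 4.77987; 117 + 4.77987/60 = 117.0796645
  E → positive
Point 2:
  Lat: degrees = first 2 digits = 11, minutes = 0.7725; 11 + 0.7725/60 = 11.0128750
  hemisphere S, so the sign is −
  λ: split at 3 digits → 086° and 32.3609′; 86 + 32.3609/60 = 86.5393483
  hemisphere W, so the sign is −
Point 3:
  Lat: degrees = first 2 digits = 60, minutes = 31.7014; 60 + 31.7014/60 = 60.5283567
  S → negative
  Lon: degrees = first 3 digits = 177, minutes = 4.93322; 177 + 4.93322/60 = 177.0822203
  hemisphere W, so the sign is −
Point 4:
  φ: degrees = first 2 digits = 68, minutes = 32.88925; 68 + 32.88925/60 = 68.5481542
  N → positive
  Longitude: split at 3 digits → 064° and 31.976′; 64 + 31.976/60 = 64.5329333
  W → negative
Point 5:
  φ: split at 2 digits → 89° and 59.833′; 89 + 59.833/60 = 89.9972167
  N → positive
  λ: split at 3 digits → 048° and 36.6418′; 48 + 36.6418/60 = 48.6106967
  W → negative

1. -75.592698, 117.079665
2. -11.012875, -86.539348
3. -60.528357, -177.082220
4. 68.548154, -64.532933
5. 89.997217, -48.610697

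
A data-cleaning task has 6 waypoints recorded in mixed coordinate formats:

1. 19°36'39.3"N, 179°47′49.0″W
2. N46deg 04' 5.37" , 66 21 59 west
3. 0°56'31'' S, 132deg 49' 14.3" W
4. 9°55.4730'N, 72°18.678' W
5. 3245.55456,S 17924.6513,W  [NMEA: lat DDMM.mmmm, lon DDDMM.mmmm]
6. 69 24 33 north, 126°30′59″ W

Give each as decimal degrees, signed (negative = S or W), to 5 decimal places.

Point 1:
  Latitude: 19° + 36/60 + 39.3/3600 = 19 + 0.600000 + 0.010917 = 19.610917
  N ⇒ keep positive
  Lon: 179° + 47/60 + 49/3600 = 179 + 0.783333 + 0.013611 = 179.796944
  W → negative
Point 2:
  Latitude: 4′ + 5.37″ = 4.08950′; 46 + 4.08950/60 = 46.068158
  N → positive
  λ: 21′ + 59″ = 21.98333′; 66 + 21.98333/60 = 66.366389
  hemisphere W, so the sign is −
Point 3:
  φ: 56′ + 31″ = 56.51667′; 0 + 56.51667/60 = 0.941944
  hemisphere S, so the sign is −
  λ: 49′ + 14.3″ = 49.23833′; 132 + 49.23833/60 = 132.820639
  W → negative
Point 4:
  Latitude: 55.473′ = 0.924550°; total 9.924550
  N → positive
  Longitude: 72 + 18.678/60 = 72.311300
  hemisphere W, so the sign is −
Point 5:
  φ: degrees = first 2 digits = 32, minutes = 45.55456; 32 + 45.55456/60 = 32.759243
  S ⇒ negate
  λ: degrees = first 3 digits = 179, minutes = 24.6513; 179 + 24.6513/60 = 179.410855
  W ⇒ negate
Point 6:
  Lat: 69 + 24/60 + 33/3600 = 69.409167
  N → positive
  Lon: 126 + 30/60 + 59/3600 = 126.516389
  W → negative

1. 19.61092, -179.79694
2. 46.06816, -66.36639
3. -0.94194, -132.82064
4. 9.92455, -72.31130
5. -32.75924, -179.41086
6. 69.40917, -126.51639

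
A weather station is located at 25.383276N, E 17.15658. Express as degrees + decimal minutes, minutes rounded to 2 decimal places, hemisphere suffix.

Lat: minutes = (25.383276 − 25) × 60 = 22.9966
Lon: minutes = (17.156580 − 17) × 60 = 9.3948

25° 23.00′ N, 17° 9.39′ E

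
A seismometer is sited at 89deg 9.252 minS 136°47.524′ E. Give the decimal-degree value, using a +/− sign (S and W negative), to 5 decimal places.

φ: 9.252′ = 0.154200°; total 89.154200
S → negative
λ: 136 + 47.524/60 = 136.792067
E → positive

-89.15420, 136.79207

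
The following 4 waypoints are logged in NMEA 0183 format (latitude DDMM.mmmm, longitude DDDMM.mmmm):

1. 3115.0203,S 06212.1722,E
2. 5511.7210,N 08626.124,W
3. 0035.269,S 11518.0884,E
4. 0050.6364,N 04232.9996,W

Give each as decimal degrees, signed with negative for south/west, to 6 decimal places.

1. -31.250338, 62.202870
2. 55.195350, -86.435400
3. -0.587817, 115.301473
4. 0.843940, -42.549993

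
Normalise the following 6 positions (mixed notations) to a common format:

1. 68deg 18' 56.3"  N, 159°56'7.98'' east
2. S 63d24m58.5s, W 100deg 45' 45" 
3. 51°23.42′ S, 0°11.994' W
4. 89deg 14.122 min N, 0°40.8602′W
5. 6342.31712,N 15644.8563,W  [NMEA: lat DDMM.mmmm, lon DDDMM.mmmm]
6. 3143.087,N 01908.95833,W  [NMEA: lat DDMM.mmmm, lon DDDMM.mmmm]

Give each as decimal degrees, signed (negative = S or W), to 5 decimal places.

1. 68.31564, 159.93555
2. -63.41625, -100.76250
3. -51.39033, -0.19990
4. 89.23537, -0.68100
5. 63.70529, -156.74761
6. 31.71812, -19.14931

Point 1:
  φ: 68° + 18/60 + 56.3/3600 = 68 + 0.300000 + 0.015639 = 68.315639
  N → positive
  λ: 159° + 56/60 + 7.98/3600 = 159 + 0.933333 + 0.002217 = 159.935550
  E ⇒ keep positive
Point 2:
  Latitude: 63 + 24/60 + 58.5/3600 = 63.416250
  S ⇒ negate
  Longitude: 100° + 45/60 + 45/3600 = 100 + 0.750000 + 0.012500 = 100.762500
  W ⇒ negate
Point 3:
  φ: 51 + 23.42/60 = 51.390333
  S ⇒ negate
  Lon: 0 + 11.994/60 = 0.199900
  W ⇒ negate
Point 4:
  φ: 89 + 14.122/60 = 89.235367
  N ⇒ keep positive
  λ: 0 + 40.8602/60 = 0.681003
  W ⇒ negate
Point 5:
  Lat: degrees = first 2 digits = 63, minutes = 42.31712; 63 + 42.31712/60 = 63.705285
  N ⇒ keep positive
  Lon: degrees = first 3 digits = 156, minutes = 44.8563; 156 + 44.8563/60 = 156.747605
  W → negative
Point 6:
  φ: split at 2 digits → 31° and 43.087′; 31 + 43.087/60 = 31.718117
  N ⇒ keep positive
  Longitude: split at 3 digits → 019° and 8.95833′; 19 + 8.95833/60 = 19.149306
  W → negative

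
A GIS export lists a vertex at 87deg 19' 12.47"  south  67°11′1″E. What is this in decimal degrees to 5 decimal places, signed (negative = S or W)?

-87.32013, 67.18361

φ: 19′ + 12.47″ = 19.20783′; 87 + 19.20783/60 = 87.320131
S ⇒ negate
λ: 11′ + 1″ = 11.01667′; 67 + 11.01667/60 = 67.183611
E ⇒ keep positive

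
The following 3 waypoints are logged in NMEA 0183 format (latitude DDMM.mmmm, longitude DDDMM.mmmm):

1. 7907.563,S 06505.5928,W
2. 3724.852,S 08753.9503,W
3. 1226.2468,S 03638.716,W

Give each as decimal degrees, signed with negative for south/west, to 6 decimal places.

Point 1:
  Latitude: degrees = first 2 digits = 79, minutes = 7.563; 79 + 7.563/60 = 79.1260500
  S ⇒ negate
  λ: split at 3 digits → 065° and 5.5928′; 65 + 5.5928/60 = 65.0932133
  W ⇒ negate
Point 2:
  φ: degrees = first 2 digits = 37, minutes = 24.852; 37 + 24.852/60 = 37.4142000
  hemisphere S, so the sign is −
  λ: split at 3 digits → 087° and 53.9503′; 87 + 53.9503/60 = 87.8991717
  W → negative
Point 3:
  φ: degrees = first 2 digits = 12, minutes = 26.2468; 12 + 26.2468/60 = 12.4374467
  hemisphere S, so the sign is −
  Lon: degrees = first 3 digits = 36, minutes = 38.716; 36 + 38.716/60 = 36.6452667
  hemisphere W, so the sign is −

1. -79.126050, -65.093213
2. -37.414200, -87.899172
3. -12.437447, -36.645267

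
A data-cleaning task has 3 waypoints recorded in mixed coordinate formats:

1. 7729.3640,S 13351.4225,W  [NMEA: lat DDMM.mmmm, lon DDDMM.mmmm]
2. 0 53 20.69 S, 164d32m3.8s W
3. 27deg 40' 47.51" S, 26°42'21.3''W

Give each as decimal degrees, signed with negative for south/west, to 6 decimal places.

1. -77.489400, -133.857042
2. -0.889081, -164.534389
3. -27.679864, -26.705917

Point 1:
  Latitude: split at 2 digits → 77° and 29.364′; 77 + 29.364/60 = 77.4894000
  S → negative
  Lon: split at 3 digits → 133° and 51.4225′; 133 + 51.4225/60 = 133.8570417
  W ⇒ negate
Point 2:
  φ: 0 + 53/60 + 20.69/3600 = 0.8890806
  S → negative
  Lon: 32′ + 3.8″ = 32.06333′; 164 + 32.06333/60 = 164.5343889
  W → negative
Point 3:
  Lat: 27° + 40/60 + 47.51/3600 = 27 + 0.666667 + 0.013197 = 27.6798639
  S ⇒ negate
  Lon: 42′ + 21.3″ = 42.35500′; 26 + 42.35500/60 = 26.7059167
  W ⇒ negate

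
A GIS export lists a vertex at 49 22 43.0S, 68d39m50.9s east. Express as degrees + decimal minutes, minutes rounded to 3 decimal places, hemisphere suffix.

Lat: 22 + 43/60 = 22.71667′
Lon: seconds/60 = 0.84833; minutes = 39 + 0.84833 = 39.84833

49° 22.717′ S, 68° 39.848′ E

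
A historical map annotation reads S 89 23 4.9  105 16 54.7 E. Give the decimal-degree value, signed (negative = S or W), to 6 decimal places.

-89.384694, 105.281861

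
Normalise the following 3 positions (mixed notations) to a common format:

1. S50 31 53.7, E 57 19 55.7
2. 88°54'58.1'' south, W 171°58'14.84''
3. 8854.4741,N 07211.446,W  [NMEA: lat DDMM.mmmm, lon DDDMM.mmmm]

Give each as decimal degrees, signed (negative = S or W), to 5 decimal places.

Point 1:
  Lat: 50° + 31/60 + 53.7/3600 = 50 + 0.516667 + 0.014917 = 50.531583
  S → negative
  Longitude: 19′ + 55.7″ = 19.92833′; 57 + 19.92833/60 = 57.332139
  E → positive
Point 2:
  φ: 54′ + 58.1″ = 54.96833′; 88 + 54.96833/60 = 88.916139
  S → negative
  Longitude: 171° + 58/60 + 14.84/3600 = 171 + 0.966667 + 0.004122 = 171.970789
  hemisphere W, so the sign is −
Point 3:
  Lat: split at 2 digits → 88° and 54.4741′; 88 + 54.4741/60 = 88.907902
  N → positive
  λ: split at 3 digits → 072° and 11.446′; 72 + 11.446/60 = 72.190767
  W → negative

1. -50.53158, 57.33214
2. -88.91614, -171.97079
3. 88.90790, -72.19077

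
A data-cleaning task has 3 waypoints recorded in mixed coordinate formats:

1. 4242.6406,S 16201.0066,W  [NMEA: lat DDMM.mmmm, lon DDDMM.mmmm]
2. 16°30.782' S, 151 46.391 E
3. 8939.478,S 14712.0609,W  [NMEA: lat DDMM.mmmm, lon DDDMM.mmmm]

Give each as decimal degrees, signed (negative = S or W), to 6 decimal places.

1. -42.710677, -162.016777
2. -16.513033, 151.773183
3. -89.657967, -147.201015

Point 1:
  Latitude: degrees = first 2 digits = 42, minutes = 42.6406; 42 + 42.6406/60 = 42.7106767
  hemisphere S, so the sign is −
  λ: split at 3 digits → 162° and 1.0066′; 162 + 1.0066/60 = 162.0167767
  W ⇒ negate
Point 2:
  Lat: 16 + 30.782/60 = 16.5130333
  S ⇒ negate
  Longitude: 46.391′ = 0.773183°; total 151.7731833
  E ⇒ keep positive
Point 3:
  φ: degrees = first 2 digits = 89, minutes = 39.478; 89 + 39.478/60 = 89.6579667
  S ⇒ negate
  Longitude: degrees = first 3 digits = 147, minutes = 12.0609; 147 + 12.0609/60 = 147.2010150
  W ⇒ negate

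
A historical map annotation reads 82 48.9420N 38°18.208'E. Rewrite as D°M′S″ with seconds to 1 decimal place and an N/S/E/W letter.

82°48′56.5″ N, 38°18′12.5″ E

φ: fractional minutes 0.94200 × 60 = 56.520″
Longitude: fractional minutes 0.20800 × 60 = 12.480″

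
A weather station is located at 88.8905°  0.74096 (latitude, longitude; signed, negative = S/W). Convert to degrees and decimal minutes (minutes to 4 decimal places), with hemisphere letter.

88° 53.4300′ N, 0° 44.4576′ E

Latitude: fractional part 0.890500 → 53.430000 minutes
Lon: fractional part 0.740960 → 44.457600 minutes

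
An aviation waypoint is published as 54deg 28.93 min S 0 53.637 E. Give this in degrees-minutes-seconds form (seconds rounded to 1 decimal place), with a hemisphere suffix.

Lat: 28.93000′ → 28′ and 0.93000 × 60 = 55.800″
Lon: 53.63700′ → 53′ and 0.63700 × 60 = 38.220″

54°28′55.8″ S, 0°53′38.2″ E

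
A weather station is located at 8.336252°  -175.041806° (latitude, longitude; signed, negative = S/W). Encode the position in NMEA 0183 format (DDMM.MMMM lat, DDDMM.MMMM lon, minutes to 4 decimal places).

0820.1751,N / 17502.5084,W

Latitude: 8° + 0.336252 × 60 = 8° 20.175120′
Longitude is negative → W; |value| = 175.041806
λ: 175° + 0.041806 × 60 = 175° 2.508360′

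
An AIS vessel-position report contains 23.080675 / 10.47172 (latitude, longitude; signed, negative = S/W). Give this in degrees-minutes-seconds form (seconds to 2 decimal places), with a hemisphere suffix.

23°04′50.43″ N, 10°28′18.19″ E

Latitude: 0.080675° → 4.84050′; 0.84050 × 60 = 50.4300″
Lon: 0.471720° → 28.30320′; 0.30320 × 60 = 18.1920″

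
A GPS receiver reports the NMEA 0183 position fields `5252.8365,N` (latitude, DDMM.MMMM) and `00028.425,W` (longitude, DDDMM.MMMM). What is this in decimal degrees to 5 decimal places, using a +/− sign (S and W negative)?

φ: degrees = first 2 digits = 52, minutes = 52.8365; 52 + 52.8365/60 = 52.880608
N ⇒ keep positive
Lon: split at 3 digits → 000° and 28.425′; 0 + 28.425/60 = 0.473750
hemisphere W, so the sign is −

52.88061, -0.47375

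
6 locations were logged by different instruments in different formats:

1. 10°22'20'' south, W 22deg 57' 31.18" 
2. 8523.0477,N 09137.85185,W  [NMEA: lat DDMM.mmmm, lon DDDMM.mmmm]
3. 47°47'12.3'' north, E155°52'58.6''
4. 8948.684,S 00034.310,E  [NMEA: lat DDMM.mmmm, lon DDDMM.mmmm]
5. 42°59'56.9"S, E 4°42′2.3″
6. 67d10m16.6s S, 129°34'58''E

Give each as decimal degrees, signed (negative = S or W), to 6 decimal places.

1. -10.372222, -22.958661
2. 85.384128, -91.630864
3. 47.786750, 155.882944
4. -89.811400, 0.571833
5. -42.999139, 4.700639
6. -67.171278, 129.582778

Point 1:
  Lat: 10 + 22/60 + 20/3600 = 10.3722222
  S → negative
  Longitude: 22 + 57/60 + 31.18/3600 = 22.9586611
  hemisphere W, so the sign is −
Point 2:
  Lat: split at 2 digits → 85° and 23.0477′; 85 + 23.0477/60 = 85.3841283
  N ⇒ keep positive
  Longitude: degrees = first 3 digits = 91, minutes = 37.85185; 91 + 37.85185/60 = 91.6308642
  W ⇒ negate
Point 3:
  φ: 47° + 47/60 + 12.3/3600 = 47 + 0.783333 + 0.003417 = 47.7867500
  N → positive
  Lon: 155° + 52/60 + 58.6/3600 = 155 + 0.866667 + 0.016278 = 155.8829444
  E ⇒ keep positive
Point 4:
  φ: split at 2 digits → 89° and 48.684′; 89 + 48.684/60 = 89.8114000
  S → negative
  λ: degrees = first 3 digits = 0, minutes = 34.31; 0 + 34.31/60 = 0.5718333
  E ⇒ keep positive
Point 5:
  Latitude: 59′ + 56.9″ = 59.94833′; 42 + 59.94833/60 = 42.9991389
  S ⇒ negate
  λ: 4 + 42/60 + 2.3/3600 = 4.7006389
  E ⇒ keep positive
Point 6:
  Latitude: 67° + 10/60 + 16.6/3600 = 67 + 0.166667 + 0.004611 = 67.1712778
  S ⇒ negate
  Longitude: 129° + 34/60 + 58/3600 = 129 + 0.566667 + 0.016111 = 129.5827778
  E ⇒ keep positive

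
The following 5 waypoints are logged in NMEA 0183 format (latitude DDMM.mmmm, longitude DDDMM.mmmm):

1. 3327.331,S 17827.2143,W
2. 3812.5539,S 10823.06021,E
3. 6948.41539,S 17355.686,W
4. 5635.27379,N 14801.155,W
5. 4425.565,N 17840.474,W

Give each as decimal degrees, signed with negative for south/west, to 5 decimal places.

1. -33.45552, -178.45357
2. -38.20923, 108.38434
3. -69.80692, -173.92810
4. 56.58790, -148.01925
5. 44.42608, -178.67457

Point 1:
  Latitude: degrees = first 2 digits = 33, minutes = 27.331; 33 + 27.331/60 = 33.455517
  S → negative
  λ: split at 3 digits → 178° and 27.2143′; 178 + 27.2143/60 = 178.453572
  hemisphere W, so the sign is −
Point 2:
  Lat: degrees = first 2 digits = 38, minutes = 12.5539; 38 + 12.5539/60 = 38.209232
  S ⇒ negate
  λ: degrees = first 3 digits = 108, minutes = 23.06021; 108 + 23.06021/60 = 108.384337
  E ⇒ keep positive
Point 3:
  φ: split at 2 digits → 69° and 48.41539′; 69 + 48.41539/60 = 69.806923
  hemisphere S, so the sign is −
  λ: split at 3 digits → 173° and 55.686′; 173 + 55.686/60 = 173.928100
  hemisphere W, so the sign is −
Point 4:
  Latitude: degrees = first 2 digits = 56, minutes = 35.27379; 56 + 35.27379/60 = 56.587897
  N ⇒ keep positive
  λ: degrees = first 3 digits = 148, minutes = 1.155; 148 + 1.155/60 = 148.019250
  W ⇒ negate
Point 5:
  Lat: degrees = first 2 digits = 44, minutes = 25.565; 44 + 25.565/60 = 44.426083
  N ⇒ keep positive
  Lon: split at 3 digits → 178° and 40.474′; 178 + 40.474/60 = 178.674567
  hemisphere W, so the sign is −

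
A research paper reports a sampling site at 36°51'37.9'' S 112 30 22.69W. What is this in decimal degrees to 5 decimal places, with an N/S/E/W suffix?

36.86053° S, 112.50630° W

φ: 36 + 51/60 + 37.9/3600 = 36.860528
λ: 112° + 30/60 + 22.69/3600 = 112 + 0.500000 + 0.006303 = 112.506303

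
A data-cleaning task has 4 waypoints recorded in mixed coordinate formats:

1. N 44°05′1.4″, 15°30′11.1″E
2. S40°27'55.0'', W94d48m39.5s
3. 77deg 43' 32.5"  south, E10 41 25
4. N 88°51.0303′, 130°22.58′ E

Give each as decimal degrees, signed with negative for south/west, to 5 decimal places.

1. 44.08372, 15.50308
2. -40.46528, -94.81097
3. -77.72569, 10.69028
4. 88.85051, 130.37633

Point 1:
  Lat: 5′ + 1.4″ = 5.02333′; 44 + 5.02333/60 = 44.083722
  N → positive
  Longitude: 30′ + 11.1″ = 30.18500′; 15 + 30.18500/60 = 15.503083
  E → positive
Point 2:
  Latitude: 27′ + 55″ = 27.91667′; 40 + 27.91667/60 = 40.465278
  hemisphere S, so the sign is −
  Lon: 94 + 48/60 + 39.5/3600 = 94.810972
  W ⇒ negate
Point 3:
  Latitude: 43′ + 32.5″ = 43.54167′; 77 + 43.54167/60 = 77.725694
  hemisphere S, so the sign is −
  Lon: 10 + 41/60 + 25/3600 = 10.690278
  E → positive
Point 4:
  Latitude: 51.0303′ = 0.850505°; total 88.850505
  N → positive
  Lon: 22.58′ = 0.376333°; total 130.376333
  E → positive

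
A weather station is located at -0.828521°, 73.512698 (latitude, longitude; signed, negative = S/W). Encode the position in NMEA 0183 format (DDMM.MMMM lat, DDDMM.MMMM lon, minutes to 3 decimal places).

0049.711,S / 07330.762,E

Latitude is negative → S; |value| = 0.828521
φ: fractional part 0.828521 → 49.71126 minutes
Longitude: fractional part 0.512698 → 30.76188 minutes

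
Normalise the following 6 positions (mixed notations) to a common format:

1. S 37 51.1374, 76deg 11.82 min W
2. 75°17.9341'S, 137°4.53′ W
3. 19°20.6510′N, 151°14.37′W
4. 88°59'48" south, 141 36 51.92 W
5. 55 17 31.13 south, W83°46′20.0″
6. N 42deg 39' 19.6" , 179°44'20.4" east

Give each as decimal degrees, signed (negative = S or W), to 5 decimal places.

Point 1:
  Latitude: 51.1374′ = 0.852290°; total 37.852290
  hemisphere S, so the sign is −
  Lon: 76 + 11.82/60 = 76.197000
  W ⇒ negate
Point 2:
  Lat: 75 + 17.9341/60 = 75.298902
  S ⇒ negate
  Lon: 137 + 4.53/60 = 137.075500
  hemisphere W, so the sign is −
Point 3:
  φ: 19 + 20.651/60 = 19.344183
  N → positive
  Lon: 151 + 14.37/60 = 151.239500
  W → negative
Point 4:
  φ: 88° + 59/60 + 48/3600 = 88 + 0.983333 + 0.013333 = 88.996667
  S ⇒ negate
  Longitude: 36′ + 51.92″ = 36.86533′; 141 + 36.86533/60 = 141.614422
  W ⇒ negate
Point 5:
  Lat: 55° + 17/60 + 31.13/3600 = 55 + 0.283333 + 0.008647 = 55.291981
  hemisphere S, so the sign is −
  Longitude: 46′ + 20″ = 46.33333′; 83 + 46.33333/60 = 83.772222
  W → negative
Point 6:
  Lat: 42° + 39/60 + 19.6/3600 = 42 + 0.650000 + 0.005444 = 42.655444
  N → positive
  λ: 179 + 44/60 + 20.4/3600 = 179.739000
  E ⇒ keep positive

1. -37.85229, -76.19700
2. -75.29890, -137.07550
3. 19.34418, -151.23950
4. -88.99667, -141.61442
5. -55.29198, -83.77222
6. 42.65544, 179.73900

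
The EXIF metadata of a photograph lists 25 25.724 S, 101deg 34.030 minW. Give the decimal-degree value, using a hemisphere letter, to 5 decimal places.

25.42873° S, 101.56717° W

Latitude: 25 + 25.724/60 = 25.428733
Longitude: 34.03′ = 0.567167°; total 101.567167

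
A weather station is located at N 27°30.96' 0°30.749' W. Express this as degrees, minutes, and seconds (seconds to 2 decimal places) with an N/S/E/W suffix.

27°30′57.60″ N, 0°30′44.94″ W

Lat: fractional minutes 0.96000 × 60 = 57.6000″
Lon: 30.74900′ → 30′ and 0.74900 × 60 = 44.9400″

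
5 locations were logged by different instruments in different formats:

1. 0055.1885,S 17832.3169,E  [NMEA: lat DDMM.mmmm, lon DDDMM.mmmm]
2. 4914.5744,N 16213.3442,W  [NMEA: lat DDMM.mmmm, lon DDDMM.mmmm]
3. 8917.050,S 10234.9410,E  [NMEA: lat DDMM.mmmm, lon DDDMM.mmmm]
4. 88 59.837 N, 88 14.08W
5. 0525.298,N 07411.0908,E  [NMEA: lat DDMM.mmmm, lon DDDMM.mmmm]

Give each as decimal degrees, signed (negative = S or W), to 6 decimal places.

1. -0.919808, 178.538615
2. 49.242907, -162.222403
3. -89.284167, 102.582350
4. 88.997283, -88.234667
5. 5.421633, 74.184847

Point 1:
  Lat: degrees = first 2 digits = 0, minutes = 55.1885; 0 + 55.1885/60 = 0.9198083
  S ⇒ negate
  λ: split at 3 digits → 178° and 32.3169′; 178 + 32.3169/60 = 178.5386150
  E ⇒ keep positive
Point 2:
  Lat: split at 2 digits → 49° and 14.5744′; 49 + 14.5744/60 = 49.2429067
  N → positive
  Lon: split at 3 digits → 162° and 13.3442′; 162 + 13.3442/60 = 162.2224033
  W ⇒ negate
Point 3:
  φ: degrees = first 2 digits = 89, minutes = 17.05; 89 + 17.05/60 = 89.2841667
  S → negative
  Longitude: split at 3 digits → 102° and 34.941′; 102 + 34.941/60 = 102.5823500
  E ⇒ keep positive
Point 4:
  Lat: 88 + 59.837/60 = 88.9972833
  N ⇒ keep positive
  λ: 88 + 14.08/60 = 88.2346667
  W ⇒ negate
Point 5:
  Latitude: degrees = first 2 digits = 5, minutes = 25.298; 5 + 25.298/60 = 5.4216333
  N → positive
  λ: split at 3 digits → 074° and 11.0908′; 74 + 11.0908/60 = 74.1848467
  E ⇒ keep positive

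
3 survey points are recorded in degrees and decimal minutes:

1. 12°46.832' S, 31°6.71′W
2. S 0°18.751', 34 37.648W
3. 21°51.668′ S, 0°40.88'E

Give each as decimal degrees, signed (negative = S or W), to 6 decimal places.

1. -12.780533, -31.111833
2. -0.312517, -34.627467
3. -21.861133, 0.681333

Point 1:
  Latitude: 12 + 46.832/60 = 12.7805333
  S ⇒ negate
  Lon: 31 + 6.71/60 = 31.1118333
  W → negative
Point 2:
  Latitude: 0 + 18.751/60 = 0.3125167
  hemisphere S, so the sign is −
  Longitude: 34 + 37.648/60 = 34.6274667
  W ⇒ negate
Point 3:
  Lat: 51.668′ = 0.861133°; total 21.8611333
  S → negative
  Longitude: 40.88′ = 0.681333°; total 0.6813333
  E ⇒ keep positive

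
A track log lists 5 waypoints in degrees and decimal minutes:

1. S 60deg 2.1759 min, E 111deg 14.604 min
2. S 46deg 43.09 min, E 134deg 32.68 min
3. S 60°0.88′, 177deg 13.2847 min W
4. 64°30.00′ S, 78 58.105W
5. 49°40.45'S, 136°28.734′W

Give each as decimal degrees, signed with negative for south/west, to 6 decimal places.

1. -60.036265, 111.243400
2. -46.718167, 134.544667
3. -60.014667, -177.221412
4. -64.500000, -78.968417
5. -49.674167, -136.478900

Point 1:
  φ: 60 + 2.1759/60 = 60.0362650
  S → negative
  Lon: 14.604′ = 0.243400°; total 111.2434000
  E ⇒ keep positive
Point 2:
  Lat: 46 + 43.09/60 = 46.7181667
  hemisphere S, so the sign is −
  Lon: 134 + 32.68/60 = 134.5446667
  E ⇒ keep positive
Point 3:
  Lat: 60 + 0.88/60 = 60.0146667
  S ⇒ negate
  Lon: 177 + 13.2847/60 = 177.2214117
  W ⇒ negate
Point 4:
  Lat: 64 + 30/60 = 64.5000000
  S → negative
  λ: 78 + 58.105/60 = 78.9684167
  W ⇒ negate
Point 5:
  Lat: 40.45′ = 0.674167°; total 49.6741667
  S ⇒ negate
  λ: 136 + 28.734/60 = 136.4789000
  W ⇒ negate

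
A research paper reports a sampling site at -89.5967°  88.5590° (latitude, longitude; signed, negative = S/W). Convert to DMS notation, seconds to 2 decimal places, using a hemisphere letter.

89°35′48.12″ S, 88°33′32.40″ E

Latitude is negative → S; |value| = 89.596700
φ: 0.596700 × 60 = 35.80200′ → 35′, remainder × 60 = 48.1200″
Longitude: 0.559000° → 33.54000′; 0.54000 × 60 = 32.4000″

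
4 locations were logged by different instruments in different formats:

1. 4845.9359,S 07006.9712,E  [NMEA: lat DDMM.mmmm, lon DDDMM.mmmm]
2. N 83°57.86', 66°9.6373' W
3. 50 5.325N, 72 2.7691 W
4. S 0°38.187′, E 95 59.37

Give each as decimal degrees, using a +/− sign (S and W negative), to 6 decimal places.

1. -48.765598, 70.116187
2. 83.964333, -66.160622
3. 50.088750, -72.046152
4. -0.636450, 95.989500

Point 1:
  φ: split at 2 digits → 48° and 45.9359′; 48 + 45.9359/60 = 48.7655983
  S ⇒ negate
  λ: degrees = first 3 digits = 70, minutes = 6.9712; 70 + 6.9712/60 = 70.1161867
  E ⇒ keep positive
Point 2:
  φ: 83 + 57.86/60 = 83.9643333
  N → positive
  λ: 66 + 9.6373/60 = 66.1606217
  W ⇒ negate
Point 3:
  φ: 50 + 5.325/60 = 50.0887500
  N ⇒ keep positive
  Lon: 2.7691′ = 0.046152°; total 72.0461517
  W → negative
Point 4:
  φ: 38.187′ = 0.636450°; total 0.6364500
  hemisphere S, so the sign is −
  Lon: 59.37′ = 0.989500°; total 95.9895000
  E ⇒ keep positive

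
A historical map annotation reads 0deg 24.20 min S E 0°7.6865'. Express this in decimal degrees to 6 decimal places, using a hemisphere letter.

Lat: 0 + 24.2/60 = 0.4033333
λ: 7.6865′ = 0.128108°; total 0.1281083

0.403333° S, 0.128108° E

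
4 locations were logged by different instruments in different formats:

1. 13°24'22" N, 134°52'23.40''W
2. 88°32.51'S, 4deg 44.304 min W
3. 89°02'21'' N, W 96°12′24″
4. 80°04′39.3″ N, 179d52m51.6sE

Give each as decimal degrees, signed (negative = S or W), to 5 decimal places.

Point 1:
  Latitude: 13 + 24/60 + 22/3600 = 13.406111
  N → positive
  λ: 134° + 52/60 + 23.4/3600 = 134 + 0.866667 + 0.006500 = 134.873167
  hemisphere W, so the sign is −
Point 2:
  Latitude: 32.51′ = 0.541833°; total 88.541833
  S ⇒ negate
  Lon: 44.304′ = 0.738400°; total 4.738400
  W ⇒ negate
Point 3:
  φ: 89 + 2/60 + 21/3600 = 89.039167
  N ⇒ keep positive
  Lon: 96° + 12/60 + 24/3600 = 96 + 0.200000 + 0.006667 = 96.206667
  W ⇒ negate
Point 4:
  Lat: 4′ + 39.3″ = 4.65500′; 80 + 4.65500/60 = 80.077583
  N → positive
  Lon: 179° + 52/60 + 51.6/3600 = 179 + 0.866667 + 0.014333 = 179.881000
  E → positive

1. 13.40611, -134.87317
2. -88.54183, -4.73840
3. 89.03917, -96.20667
4. 80.07758, 179.88100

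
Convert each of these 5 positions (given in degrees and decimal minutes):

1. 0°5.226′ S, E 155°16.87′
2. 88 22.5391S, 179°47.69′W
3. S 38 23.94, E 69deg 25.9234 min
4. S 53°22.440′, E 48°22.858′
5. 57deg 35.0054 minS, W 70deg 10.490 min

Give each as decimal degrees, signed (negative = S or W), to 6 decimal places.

Point 1:
  Latitude: 5.226′ = 0.087100°; total 0.0871000
  S ⇒ negate
  Lon: 16.87′ = 0.281167°; total 155.2811667
  E ⇒ keep positive
Point 2:
  Lat: 88 + 22.5391/60 = 88.3756517
  S ⇒ negate
  λ: 179 + 47.69/60 = 179.7948333
  W ⇒ negate
Point 3:
  φ: 23.94′ = 0.399000°; total 38.3990000
  hemisphere S, so the sign is −
  Lon: 25.9234′ = 0.432057°; total 69.4320567
  E ⇒ keep positive
Point 4:
  Lat: 53 + 22.44/60 = 53.3740000
  S → negative
  Lon: 48 + 22.858/60 = 48.3809667
  E ⇒ keep positive
Point 5:
  Lat: 35.0054′ = 0.583423°; total 57.5834233
  S → negative
  Lon: 70 + 10.49/60 = 70.1748333
  W ⇒ negate

1. -0.087100, 155.281167
2. -88.375652, -179.794833
3. -38.399000, 69.432057
4. -53.374000, 48.380967
5. -57.583423, -70.174833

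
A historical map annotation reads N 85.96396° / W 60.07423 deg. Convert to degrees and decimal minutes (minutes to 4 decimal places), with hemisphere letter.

φ: 85° + 0.963960 × 60 = 85° 57.837600′
Lon: fractional part 0.074230 → 4.453800 minutes

85° 57.8376′ N, 60° 4.4538′ W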